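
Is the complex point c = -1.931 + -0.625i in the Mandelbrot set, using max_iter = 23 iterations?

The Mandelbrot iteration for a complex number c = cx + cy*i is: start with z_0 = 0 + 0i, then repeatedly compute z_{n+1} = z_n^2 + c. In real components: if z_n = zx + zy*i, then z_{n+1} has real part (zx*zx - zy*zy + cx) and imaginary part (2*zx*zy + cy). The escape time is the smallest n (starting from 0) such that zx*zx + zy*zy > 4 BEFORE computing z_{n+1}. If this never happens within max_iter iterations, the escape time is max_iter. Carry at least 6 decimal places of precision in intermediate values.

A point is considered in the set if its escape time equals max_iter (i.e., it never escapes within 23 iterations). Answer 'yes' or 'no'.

z_0 = 0 + 0i, c = -1.9310 + -0.6250i
Iter 1: z = -1.9310 + -0.6250i, |z|^2 = 4.1194
Escaped at iteration 1

Answer: no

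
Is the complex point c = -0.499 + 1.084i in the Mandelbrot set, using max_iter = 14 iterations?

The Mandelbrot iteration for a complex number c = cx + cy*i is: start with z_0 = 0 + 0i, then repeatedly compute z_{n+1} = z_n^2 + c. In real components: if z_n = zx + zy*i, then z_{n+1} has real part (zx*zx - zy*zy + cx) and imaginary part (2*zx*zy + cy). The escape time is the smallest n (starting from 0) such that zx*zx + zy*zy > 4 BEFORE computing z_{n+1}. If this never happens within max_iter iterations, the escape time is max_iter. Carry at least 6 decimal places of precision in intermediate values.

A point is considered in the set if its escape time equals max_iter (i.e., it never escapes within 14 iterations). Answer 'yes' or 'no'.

z_0 = 0 + 0i, c = -0.4990 + 1.0840i
Iter 1: z = -0.4990 + 1.0840i, |z|^2 = 1.4241
Iter 2: z = -1.4251 + 0.0022i, |z|^2 = 2.0308
Iter 3: z = 1.5318 + 1.0778i, |z|^2 = 3.5080
Iter 4: z = 0.6856 + 4.3860i, |z|^2 = 19.7068
Escaped at iteration 4

Answer: no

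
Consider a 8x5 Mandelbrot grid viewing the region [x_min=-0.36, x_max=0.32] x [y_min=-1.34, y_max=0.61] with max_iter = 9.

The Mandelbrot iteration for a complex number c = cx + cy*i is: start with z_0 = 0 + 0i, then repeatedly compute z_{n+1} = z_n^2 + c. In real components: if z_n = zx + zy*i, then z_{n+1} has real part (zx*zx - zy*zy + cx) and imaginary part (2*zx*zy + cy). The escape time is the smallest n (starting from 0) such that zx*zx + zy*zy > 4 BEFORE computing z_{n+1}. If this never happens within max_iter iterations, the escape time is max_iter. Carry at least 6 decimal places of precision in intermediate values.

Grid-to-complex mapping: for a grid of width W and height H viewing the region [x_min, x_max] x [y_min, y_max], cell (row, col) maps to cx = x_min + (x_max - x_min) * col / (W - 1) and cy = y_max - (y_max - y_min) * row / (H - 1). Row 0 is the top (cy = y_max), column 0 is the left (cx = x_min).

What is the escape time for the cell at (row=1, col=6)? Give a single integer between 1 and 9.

Answer: 9

Derivation:
z_0 = 0 + 0i, c = 0.2229 + 0.1225i
Iter 1: z = 0.2229 + 0.1225i, |z|^2 = 0.0647
Iter 2: z = 0.2575 + 0.1771i, |z|^2 = 0.0977
Iter 3: z = 0.2578 + 0.2137i, |z|^2 = 0.1121
Iter 4: z = 0.2436 + 0.2327i, |z|^2 = 0.1135
Iter 5: z = 0.2281 + 0.2359i, |z|^2 = 0.1077
Iter 6: z = 0.2192 + 0.2301i, |z|^2 = 0.1010
Iter 7: z = 0.2180 + 0.2234i, |z|^2 = 0.0974
Iter 8: z = 0.2205 + 0.2199i, |z|^2 = 0.0970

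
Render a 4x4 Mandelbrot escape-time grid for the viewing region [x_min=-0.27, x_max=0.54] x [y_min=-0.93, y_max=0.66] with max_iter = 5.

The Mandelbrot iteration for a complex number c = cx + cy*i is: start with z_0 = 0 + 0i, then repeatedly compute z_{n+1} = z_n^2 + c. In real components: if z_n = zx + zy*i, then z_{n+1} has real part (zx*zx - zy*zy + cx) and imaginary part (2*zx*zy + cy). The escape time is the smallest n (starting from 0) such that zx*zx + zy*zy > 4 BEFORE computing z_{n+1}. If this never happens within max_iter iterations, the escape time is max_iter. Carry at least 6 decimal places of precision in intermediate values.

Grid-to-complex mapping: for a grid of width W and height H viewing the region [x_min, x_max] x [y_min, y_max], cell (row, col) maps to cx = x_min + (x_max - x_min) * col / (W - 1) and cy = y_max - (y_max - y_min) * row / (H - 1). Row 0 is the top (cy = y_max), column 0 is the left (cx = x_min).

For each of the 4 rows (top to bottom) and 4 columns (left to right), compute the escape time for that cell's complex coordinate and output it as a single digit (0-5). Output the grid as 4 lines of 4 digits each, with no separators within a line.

(row=0, col=0): c = -0.2700 + 0.6600i → escape time 5
(row=0, col=1): c = 0.0000 + 0.6600i → escape time 5
(row=0, col=2): c = 0.2700 + 0.6600i → escape time 5
(row=0, col=3): c = 0.5400 + 0.6600i → escape time 3
(row=1, col=0): c = -0.2700 + 0.1300i → escape time 5
(row=1, col=1): c = 0.0000 + 0.1300i → escape time 5
(row=1, col=2): c = 0.2700 + 0.1300i → escape time 5
(row=1, col=3): c = 0.5400 + 0.1300i → escape time 4
(row=2, col=0): c = -0.2700 + -0.4000i → escape time 5
(row=2, col=1): c = 0.0000 + -0.4000i → escape time 5
(row=2, col=2): c = 0.2700 + -0.4000i → escape time 5
(row=2, col=3): c = 0.5400 + -0.4000i → escape time 4
(row=3, col=0): c = -0.2700 + -0.9300i → escape time 5
(row=3, col=1): c = 0.0000 + -0.9300i → escape time 5
(row=3, col=2): c = 0.2700 + -0.9300i → escape time 4
(row=3, col=3): c = 0.5400 + -0.9300i → escape time 3

Answer: 5553
5554
5554
5543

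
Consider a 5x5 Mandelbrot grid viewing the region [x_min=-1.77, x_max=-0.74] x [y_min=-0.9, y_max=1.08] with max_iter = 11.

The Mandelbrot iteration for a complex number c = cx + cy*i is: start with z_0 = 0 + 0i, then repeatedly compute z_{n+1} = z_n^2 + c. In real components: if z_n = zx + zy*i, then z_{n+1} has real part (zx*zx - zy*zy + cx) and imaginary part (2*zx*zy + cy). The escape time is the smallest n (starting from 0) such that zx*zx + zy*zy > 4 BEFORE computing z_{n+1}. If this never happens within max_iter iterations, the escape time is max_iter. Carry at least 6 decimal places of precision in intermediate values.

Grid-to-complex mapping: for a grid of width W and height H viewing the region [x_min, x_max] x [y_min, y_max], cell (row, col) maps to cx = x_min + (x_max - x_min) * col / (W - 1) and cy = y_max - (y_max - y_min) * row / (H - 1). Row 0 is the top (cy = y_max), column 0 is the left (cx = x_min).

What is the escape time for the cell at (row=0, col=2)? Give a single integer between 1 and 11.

z_0 = 0 + 0i, c = -1.2550 + 1.0800i
Iter 1: z = -1.2550 + 1.0800i, |z|^2 = 2.7414
Iter 2: z = -0.8464 + -1.6308i, |z|^2 = 3.3759
Iter 3: z = -3.1982 + 3.8405i, |z|^2 = 24.9779
Escaped at iteration 3

Answer: 3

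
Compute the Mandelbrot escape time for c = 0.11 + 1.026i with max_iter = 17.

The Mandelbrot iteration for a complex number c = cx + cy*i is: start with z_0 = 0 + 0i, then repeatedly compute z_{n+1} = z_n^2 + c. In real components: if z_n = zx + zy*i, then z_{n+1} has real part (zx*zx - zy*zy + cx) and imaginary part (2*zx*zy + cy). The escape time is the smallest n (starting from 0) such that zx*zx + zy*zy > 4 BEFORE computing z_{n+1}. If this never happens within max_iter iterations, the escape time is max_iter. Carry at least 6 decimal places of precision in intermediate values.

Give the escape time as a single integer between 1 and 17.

z_0 = 0 + 0i, c = 0.1100 + 1.0260i
Iter 1: z = 0.1100 + 1.0260i, |z|^2 = 1.0648
Iter 2: z = -0.9306 + 1.2517i, |z|^2 = 2.4328
Iter 3: z = -0.5908 + -1.3036i, |z|^2 = 2.0486
Iter 4: z = -1.2404 + 2.5665i, |z|^2 = 8.1253
Escaped at iteration 4

Answer: 4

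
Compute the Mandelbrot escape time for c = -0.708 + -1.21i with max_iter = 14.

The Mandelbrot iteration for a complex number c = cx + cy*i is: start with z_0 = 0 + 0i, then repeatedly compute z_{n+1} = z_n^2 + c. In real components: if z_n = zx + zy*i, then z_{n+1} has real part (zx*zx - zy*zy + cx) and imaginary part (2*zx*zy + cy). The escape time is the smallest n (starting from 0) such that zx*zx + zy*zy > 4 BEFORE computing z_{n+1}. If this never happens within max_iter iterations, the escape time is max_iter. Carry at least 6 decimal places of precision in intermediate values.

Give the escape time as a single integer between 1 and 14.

Answer: 3

Derivation:
z_0 = 0 + 0i, c = -0.7080 + -1.2100i
Iter 1: z = -0.7080 + -1.2100i, |z|^2 = 1.9654
Iter 2: z = -1.6708 + 0.5034i, |z|^2 = 3.0451
Iter 3: z = 1.8303 + -2.8921i, |z|^2 = 11.7141
Escaped at iteration 3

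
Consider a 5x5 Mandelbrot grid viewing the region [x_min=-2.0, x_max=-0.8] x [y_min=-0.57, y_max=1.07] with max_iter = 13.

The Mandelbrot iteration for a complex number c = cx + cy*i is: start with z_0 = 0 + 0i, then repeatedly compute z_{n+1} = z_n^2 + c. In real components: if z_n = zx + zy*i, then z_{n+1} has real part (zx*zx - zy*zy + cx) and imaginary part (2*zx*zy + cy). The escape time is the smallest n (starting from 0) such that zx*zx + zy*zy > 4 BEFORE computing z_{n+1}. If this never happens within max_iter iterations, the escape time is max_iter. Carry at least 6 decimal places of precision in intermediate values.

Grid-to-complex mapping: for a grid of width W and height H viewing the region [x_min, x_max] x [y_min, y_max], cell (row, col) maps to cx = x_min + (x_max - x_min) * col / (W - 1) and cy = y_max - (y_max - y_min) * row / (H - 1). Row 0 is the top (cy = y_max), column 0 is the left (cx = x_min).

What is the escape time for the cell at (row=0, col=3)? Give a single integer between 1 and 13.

Answer: 3

Derivation:
z_0 = 0 + 0i, c = -1.1000 + 1.0700i
Iter 1: z = -1.1000 + 1.0700i, |z|^2 = 2.3549
Iter 2: z = -1.0349 + -1.2840i, |z|^2 = 2.7197
Iter 3: z = -1.6776 + 3.7276i, |z|^2 = 16.7096
Escaped at iteration 3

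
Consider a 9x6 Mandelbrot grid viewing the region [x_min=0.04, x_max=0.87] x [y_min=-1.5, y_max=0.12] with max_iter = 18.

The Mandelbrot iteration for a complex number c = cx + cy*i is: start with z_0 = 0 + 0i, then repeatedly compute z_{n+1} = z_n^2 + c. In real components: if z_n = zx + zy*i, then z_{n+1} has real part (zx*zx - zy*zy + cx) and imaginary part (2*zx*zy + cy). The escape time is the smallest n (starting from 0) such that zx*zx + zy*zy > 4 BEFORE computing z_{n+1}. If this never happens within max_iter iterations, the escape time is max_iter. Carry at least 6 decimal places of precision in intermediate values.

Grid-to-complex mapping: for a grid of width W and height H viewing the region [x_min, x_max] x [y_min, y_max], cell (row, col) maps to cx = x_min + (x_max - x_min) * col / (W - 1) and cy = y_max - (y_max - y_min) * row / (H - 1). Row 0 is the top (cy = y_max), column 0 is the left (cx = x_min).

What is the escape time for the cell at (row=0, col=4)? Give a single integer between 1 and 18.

Answer: 6

Derivation:
z_0 = 0 + 0i, c = 0.4550 + 0.1200i
Iter 1: z = 0.4550 + 0.1200i, |z|^2 = 0.2214
Iter 2: z = 0.6476 + 0.2292i, |z|^2 = 0.4720
Iter 3: z = 0.8219 + 0.4169i, |z|^2 = 0.8493
Iter 4: z = 0.9567 + 0.8052i, |z|^2 = 1.5637
Iter 5: z = 0.7219 + 1.6608i, |z|^2 = 3.2793
Iter 6: z = -1.7820 + 2.5178i, |z|^2 = 9.5149
Escaped at iteration 6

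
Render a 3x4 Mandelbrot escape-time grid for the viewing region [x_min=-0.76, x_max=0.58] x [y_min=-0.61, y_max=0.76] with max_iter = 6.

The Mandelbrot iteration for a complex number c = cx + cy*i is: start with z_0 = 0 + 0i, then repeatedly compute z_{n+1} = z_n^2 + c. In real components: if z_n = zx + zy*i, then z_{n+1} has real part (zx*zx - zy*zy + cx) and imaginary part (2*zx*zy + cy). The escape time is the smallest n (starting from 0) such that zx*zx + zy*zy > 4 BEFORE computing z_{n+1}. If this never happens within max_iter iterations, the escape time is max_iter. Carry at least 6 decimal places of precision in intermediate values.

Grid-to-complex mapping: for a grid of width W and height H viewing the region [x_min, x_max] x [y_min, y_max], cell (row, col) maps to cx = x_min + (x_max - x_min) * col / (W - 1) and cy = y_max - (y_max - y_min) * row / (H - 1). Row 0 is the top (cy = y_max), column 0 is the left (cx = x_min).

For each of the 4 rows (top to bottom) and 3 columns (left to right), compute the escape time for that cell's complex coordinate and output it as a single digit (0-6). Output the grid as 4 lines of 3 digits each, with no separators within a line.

(row=0, col=0): c = -0.7600 + 0.7600i → escape time 4
(row=0, col=1): c = -0.0900 + 0.7600i → escape time 6
(row=0, col=2): c = 0.5800 + 0.7600i → escape time 3
(row=1, col=0): c = -0.7600 + 0.3033i → escape time 6
(row=1, col=1): c = -0.0900 + 0.3033i → escape time 6
(row=1, col=2): c = 0.5800 + 0.3033i → escape time 4
(row=2, col=0): c = -0.7600 + -0.1533i → escape time 6
(row=2, col=1): c = -0.0900 + -0.1533i → escape time 6
(row=2, col=2): c = 0.5800 + -0.1533i → escape time 4
(row=3, col=0): c = -0.7600 + -0.6100i → escape time 5
(row=3, col=1): c = -0.0900 + -0.6100i → escape time 6
(row=3, col=2): c = 0.5800 + -0.6100i → escape time 3

Answer: 463
664
664
563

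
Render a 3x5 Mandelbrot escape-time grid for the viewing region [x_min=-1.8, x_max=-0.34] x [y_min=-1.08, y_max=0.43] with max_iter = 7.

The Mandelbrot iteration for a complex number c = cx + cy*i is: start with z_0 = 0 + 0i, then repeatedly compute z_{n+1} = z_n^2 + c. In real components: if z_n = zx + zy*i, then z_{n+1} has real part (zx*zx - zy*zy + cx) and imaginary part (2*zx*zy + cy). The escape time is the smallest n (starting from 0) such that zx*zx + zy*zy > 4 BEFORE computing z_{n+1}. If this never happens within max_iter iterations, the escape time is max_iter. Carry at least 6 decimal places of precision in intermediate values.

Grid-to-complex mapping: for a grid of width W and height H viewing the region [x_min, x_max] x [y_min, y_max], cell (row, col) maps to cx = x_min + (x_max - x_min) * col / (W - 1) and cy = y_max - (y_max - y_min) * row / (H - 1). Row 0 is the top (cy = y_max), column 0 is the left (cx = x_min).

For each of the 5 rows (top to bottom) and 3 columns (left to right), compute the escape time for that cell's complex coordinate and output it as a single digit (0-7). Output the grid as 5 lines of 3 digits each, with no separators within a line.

(row=0, col=0): c = -1.8000 + 0.4300i → escape time 3
(row=0, col=1): c = -1.0700 + 0.4300i → escape time 6
(row=0, col=2): c = -0.3400 + 0.4300i → escape time 7
(row=1, col=0): c = -1.8000 + 0.0525i → escape time 7
(row=1, col=1): c = -1.0700 + 0.0525i → escape time 7
(row=1, col=2): c = -0.3400 + 0.0525i → escape time 7
(row=2, col=0): c = -1.8000 + -0.3250i → escape time 3
(row=2, col=1): c = -1.0700 + -0.3250i → escape time 7
(row=2, col=2): c = -0.3400 + -0.3250i → escape time 7
(row=3, col=0): c = -1.8000 + -0.7025i → escape time 2
(row=3, col=1): c = -1.0700 + -0.7025i → escape time 3
(row=3, col=2): c = -0.3400 + -0.7025i → escape time 7
(row=4, col=0): c = -1.8000 + -1.0800i → escape time 1
(row=4, col=1): c = -1.0700 + -1.0800i → escape time 3
(row=4, col=2): c = -0.3400 + -1.0800i → escape time 4

Answer: 367
777
377
237
134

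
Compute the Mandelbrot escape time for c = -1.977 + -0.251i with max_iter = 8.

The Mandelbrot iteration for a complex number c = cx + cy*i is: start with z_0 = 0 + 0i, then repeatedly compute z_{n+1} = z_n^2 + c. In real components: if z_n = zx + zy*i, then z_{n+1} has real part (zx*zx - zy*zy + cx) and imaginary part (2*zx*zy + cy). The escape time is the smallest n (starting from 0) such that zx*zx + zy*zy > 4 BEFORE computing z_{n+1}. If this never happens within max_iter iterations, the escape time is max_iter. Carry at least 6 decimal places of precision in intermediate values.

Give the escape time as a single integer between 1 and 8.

Answer: 2

Derivation:
z_0 = 0 + 0i, c = -1.9770 + -0.2510i
Iter 1: z = -1.9770 + -0.2510i, |z|^2 = 3.9715
Iter 2: z = 1.8685 + 0.7415i, |z|^2 = 4.0412
Escaped at iteration 2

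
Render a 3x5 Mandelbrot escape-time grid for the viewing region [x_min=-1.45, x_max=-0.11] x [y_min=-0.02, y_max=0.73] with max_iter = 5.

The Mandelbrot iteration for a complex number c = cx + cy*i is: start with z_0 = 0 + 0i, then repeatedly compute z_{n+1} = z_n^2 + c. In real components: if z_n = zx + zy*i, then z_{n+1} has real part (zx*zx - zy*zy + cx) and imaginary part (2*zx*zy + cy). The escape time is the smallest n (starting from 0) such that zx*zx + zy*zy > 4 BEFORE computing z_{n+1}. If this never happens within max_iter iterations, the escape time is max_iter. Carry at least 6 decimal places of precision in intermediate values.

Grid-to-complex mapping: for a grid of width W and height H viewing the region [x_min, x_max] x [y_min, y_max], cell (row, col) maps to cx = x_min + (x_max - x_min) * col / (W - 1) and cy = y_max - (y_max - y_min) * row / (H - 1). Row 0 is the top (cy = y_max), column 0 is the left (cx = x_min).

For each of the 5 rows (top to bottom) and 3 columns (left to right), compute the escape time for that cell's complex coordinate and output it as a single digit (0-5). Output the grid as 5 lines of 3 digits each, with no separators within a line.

Answer: 345
355
555
555
555

Derivation:
(row=0, col=0): c = -1.4500 + 0.7300i → escape time 3
(row=0, col=1): c = -0.7800 + 0.7300i → escape time 4
(row=0, col=2): c = -0.1100 + 0.7300i → escape time 5
(row=1, col=0): c = -1.4500 + 0.5425i → escape time 3
(row=1, col=1): c = -0.7800 + 0.5425i → escape time 5
(row=1, col=2): c = -0.1100 + 0.5425i → escape time 5
(row=2, col=0): c = -1.4500 + 0.3550i → escape time 5
(row=2, col=1): c = -0.7800 + 0.3550i → escape time 5
(row=2, col=2): c = -0.1100 + 0.3550i → escape time 5
(row=3, col=0): c = -1.4500 + 0.1675i → escape time 5
(row=3, col=1): c = -0.7800 + 0.1675i → escape time 5
(row=3, col=2): c = -0.1100 + 0.1675i → escape time 5
(row=4, col=0): c = -1.4500 + -0.0200i → escape time 5
(row=4, col=1): c = -0.7800 + -0.0200i → escape time 5
(row=4, col=2): c = -0.1100 + -0.0200i → escape time 5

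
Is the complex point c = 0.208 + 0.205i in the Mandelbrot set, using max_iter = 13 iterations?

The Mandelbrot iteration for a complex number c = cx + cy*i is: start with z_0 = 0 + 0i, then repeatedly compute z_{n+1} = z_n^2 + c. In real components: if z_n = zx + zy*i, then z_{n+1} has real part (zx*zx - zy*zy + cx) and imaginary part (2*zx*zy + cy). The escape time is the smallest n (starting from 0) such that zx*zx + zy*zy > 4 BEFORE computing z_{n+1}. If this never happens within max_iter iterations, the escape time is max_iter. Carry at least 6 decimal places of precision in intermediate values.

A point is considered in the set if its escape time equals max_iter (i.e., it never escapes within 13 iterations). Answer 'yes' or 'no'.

Answer: yes

Derivation:
z_0 = 0 + 0i, c = 0.2080 + 0.2050i
Iter 1: z = 0.2080 + 0.2050i, |z|^2 = 0.0853
Iter 2: z = 0.2092 + 0.2903i, |z|^2 = 0.1280
Iter 3: z = 0.1675 + 0.3265i, |z|^2 = 0.1346
Iter 4: z = 0.1295 + 0.3144i, |z|^2 = 0.1156
Iter 5: z = 0.1259 + 0.2864i, |z|^2 = 0.0979
Iter 6: z = 0.1418 + 0.2771i, |z|^2 = 0.0969
Iter 7: z = 0.1513 + 0.2836i, |z|^2 = 0.1033
Iter 8: z = 0.1505 + 0.2908i, |z|^2 = 0.1072
Iter 9: z = 0.1461 + 0.2925i, |z|^2 = 0.1069
Iter 10: z = 0.1438 + 0.2904i, |z|^2 = 0.1050
Iter 11: z = 0.1443 + 0.2885i, |z|^2 = 0.1041
Iter 12: z = 0.1456 + 0.2883i, |z|^2 = 0.1043
Did not escape in 13 iterations → in set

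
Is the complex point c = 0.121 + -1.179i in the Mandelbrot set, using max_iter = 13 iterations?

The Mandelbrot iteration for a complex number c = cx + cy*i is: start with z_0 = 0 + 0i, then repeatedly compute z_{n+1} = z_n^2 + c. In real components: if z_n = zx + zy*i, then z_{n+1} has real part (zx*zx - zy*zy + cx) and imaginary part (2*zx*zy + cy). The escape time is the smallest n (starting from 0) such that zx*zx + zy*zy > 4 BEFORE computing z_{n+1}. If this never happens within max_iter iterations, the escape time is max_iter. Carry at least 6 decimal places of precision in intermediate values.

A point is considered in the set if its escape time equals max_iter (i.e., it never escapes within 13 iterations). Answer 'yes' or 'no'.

Answer: no

Derivation:
z_0 = 0 + 0i, c = 0.1210 + -1.1790i
Iter 1: z = 0.1210 + -1.1790i, |z|^2 = 1.4047
Iter 2: z = -1.2544 + -1.4643i, |z|^2 = 3.7177
Iter 3: z = -0.4497 + 2.4947i, |z|^2 = 6.4257
Escaped at iteration 3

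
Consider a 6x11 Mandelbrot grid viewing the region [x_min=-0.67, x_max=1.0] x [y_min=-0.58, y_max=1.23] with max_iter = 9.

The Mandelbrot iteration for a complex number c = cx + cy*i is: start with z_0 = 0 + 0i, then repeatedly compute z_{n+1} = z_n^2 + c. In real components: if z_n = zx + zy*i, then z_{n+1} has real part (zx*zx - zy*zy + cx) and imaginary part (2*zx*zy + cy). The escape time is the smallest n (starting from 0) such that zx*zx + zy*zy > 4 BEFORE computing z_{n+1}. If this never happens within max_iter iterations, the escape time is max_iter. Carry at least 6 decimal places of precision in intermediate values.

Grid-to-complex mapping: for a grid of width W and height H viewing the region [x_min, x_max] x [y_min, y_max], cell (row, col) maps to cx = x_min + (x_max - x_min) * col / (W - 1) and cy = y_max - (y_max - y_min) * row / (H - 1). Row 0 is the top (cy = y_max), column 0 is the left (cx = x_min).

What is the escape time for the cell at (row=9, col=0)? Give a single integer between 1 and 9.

Answer: 9

Derivation:
z_0 = 0 + 0i, c = -0.6700 + -0.3990i
Iter 1: z = -0.6700 + -0.3990i, |z|^2 = 0.6081
Iter 2: z = -0.3803 + 0.1357i, |z|^2 = 0.1630
Iter 3: z = -0.5438 + -0.5022i, |z|^2 = 0.5479
Iter 4: z = -0.6265 + 0.1471i, |z|^2 = 0.4142
Iter 5: z = -0.2992 + -0.5834i, |z|^2 = 0.4298
Iter 6: z = -0.9208 + -0.0500i, |z|^2 = 0.8504
Iter 7: z = 0.1754 + -0.3070i, |z|^2 = 0.1250
Iter 8: z = -0.7335 + -0.5067i, |z|^2 = 0.7947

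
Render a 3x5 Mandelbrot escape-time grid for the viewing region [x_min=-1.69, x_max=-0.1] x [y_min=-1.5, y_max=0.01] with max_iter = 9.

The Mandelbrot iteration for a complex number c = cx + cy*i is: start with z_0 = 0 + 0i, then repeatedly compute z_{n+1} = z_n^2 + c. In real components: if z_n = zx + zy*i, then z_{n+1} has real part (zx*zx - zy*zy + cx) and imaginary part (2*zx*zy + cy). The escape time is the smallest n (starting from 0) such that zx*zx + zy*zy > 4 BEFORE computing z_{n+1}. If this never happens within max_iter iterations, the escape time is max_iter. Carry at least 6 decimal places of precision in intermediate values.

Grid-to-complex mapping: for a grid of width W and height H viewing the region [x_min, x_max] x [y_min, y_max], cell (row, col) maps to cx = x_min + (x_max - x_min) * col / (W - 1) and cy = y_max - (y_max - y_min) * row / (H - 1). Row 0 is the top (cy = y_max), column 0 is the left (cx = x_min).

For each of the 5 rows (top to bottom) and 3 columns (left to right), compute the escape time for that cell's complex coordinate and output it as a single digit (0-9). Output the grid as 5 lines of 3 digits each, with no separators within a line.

(row=0, col=0): c = -1.6900 + 0.0100i → escape time 9
(row=0, col=1): c = -0.8950 + 0.0100i → escape time 9
(row=0, col=2): c = -0.1000 + 0.0100i → escape time 9
(row=1, col=0): c = -1.6900 + -0.3675i → escape time 4
(row=1, col=1): c = -0.8950 + -0.3675i → escape time 7
(row=1, col=2): c = -0.1000 + -0.3675i → escape time 9
(row=2, col=0): c = -1.6900 + -0.7450i → escape time 3
(row=2, col=1): c = -0.8950 + -0.7450i → escape time 4
(row=2, col=2): c = -0.1000 + -0.7450i → escape time 9
(row=3, col=0): c = -1.6900 + -1.1225i → escape time 1
(row=3, col=1): c = -0.8950 + -1.1225i → escape time 3
(row=3, col=2): c = -0.1000 + -1.1225i → escape time 5
(row=4, col=0): c = -1.6900 + -1.5000i → escape time 1
(row=4, col=1): c = -0.8950 + -1.5000i → escape time 2
(row=4, col=2): c = -0.1000 + -1.5000i → escape time 2

Answer: 999
479
349
135
122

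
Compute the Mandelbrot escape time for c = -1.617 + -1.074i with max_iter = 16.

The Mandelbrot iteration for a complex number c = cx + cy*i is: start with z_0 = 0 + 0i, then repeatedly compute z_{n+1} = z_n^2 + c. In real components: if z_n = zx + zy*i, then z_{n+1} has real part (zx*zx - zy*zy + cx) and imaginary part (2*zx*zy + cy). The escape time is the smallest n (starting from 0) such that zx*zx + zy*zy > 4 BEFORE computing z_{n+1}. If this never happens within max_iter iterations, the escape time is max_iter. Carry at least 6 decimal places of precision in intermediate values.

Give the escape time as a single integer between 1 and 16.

Answer: 2

Derivation:
z_0 = 0 + 0i, c = -1.6170 + -1.0740i
Iter 1: z = -1.6170 + -1.0740i, |z|^2 = 3.7682
Iter 2: z = -0.1558 + 2.3993i, |z|^2 = 5.7810
Escaped at iteration 2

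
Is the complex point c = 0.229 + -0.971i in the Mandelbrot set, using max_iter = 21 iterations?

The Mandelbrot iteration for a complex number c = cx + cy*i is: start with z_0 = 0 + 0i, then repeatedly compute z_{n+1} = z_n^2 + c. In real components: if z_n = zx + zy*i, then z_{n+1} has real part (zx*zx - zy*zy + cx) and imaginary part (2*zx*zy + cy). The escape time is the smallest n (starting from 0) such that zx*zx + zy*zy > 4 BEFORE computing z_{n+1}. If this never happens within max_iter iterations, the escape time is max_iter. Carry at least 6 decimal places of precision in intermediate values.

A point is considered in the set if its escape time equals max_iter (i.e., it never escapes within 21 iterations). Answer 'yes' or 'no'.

Answer: no

Derivation:
z_0 = 0 + 0i, c = 0.2290 + -0.9710i
Iter 1: z = 0.2290 + -0.9710i, |z|^2 = 0.9953
Iter 2: z = -0.6614 + -1.4157i, |z|^2 = 2.4417
Iter 3: z = -1.3378 + 0.9017i, |z|^2 = 2.6028
Iter 4: z = 1.2056 + -3.3836i, |z|^2 = 12.9026
Escaped at iteration 4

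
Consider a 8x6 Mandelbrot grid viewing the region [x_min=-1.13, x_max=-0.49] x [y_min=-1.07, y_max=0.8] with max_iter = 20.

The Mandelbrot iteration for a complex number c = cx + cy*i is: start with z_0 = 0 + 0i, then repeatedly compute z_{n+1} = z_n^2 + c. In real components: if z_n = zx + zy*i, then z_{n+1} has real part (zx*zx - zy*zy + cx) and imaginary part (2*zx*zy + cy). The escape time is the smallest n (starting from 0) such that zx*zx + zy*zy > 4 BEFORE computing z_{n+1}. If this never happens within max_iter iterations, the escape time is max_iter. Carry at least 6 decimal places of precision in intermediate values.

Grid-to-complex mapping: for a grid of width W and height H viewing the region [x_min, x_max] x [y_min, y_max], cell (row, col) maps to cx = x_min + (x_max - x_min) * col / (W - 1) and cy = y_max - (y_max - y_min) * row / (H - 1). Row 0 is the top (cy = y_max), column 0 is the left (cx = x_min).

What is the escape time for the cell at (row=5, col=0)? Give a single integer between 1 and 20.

Answer: 3

Derivation:
z_0 = 0 + 0i, c = -1.1300 + -1.0700i
Iter 1: z = -1.1300 + -1.0700i, |z|^2 = 2.4218
Iter 2: z = -0.9980 + 1.3482i, |z|^2 = 2.8136
Iter 3: z = -1.9516 + -3.7610i, |z|^2 = 17.9541
Escaped at iteration 3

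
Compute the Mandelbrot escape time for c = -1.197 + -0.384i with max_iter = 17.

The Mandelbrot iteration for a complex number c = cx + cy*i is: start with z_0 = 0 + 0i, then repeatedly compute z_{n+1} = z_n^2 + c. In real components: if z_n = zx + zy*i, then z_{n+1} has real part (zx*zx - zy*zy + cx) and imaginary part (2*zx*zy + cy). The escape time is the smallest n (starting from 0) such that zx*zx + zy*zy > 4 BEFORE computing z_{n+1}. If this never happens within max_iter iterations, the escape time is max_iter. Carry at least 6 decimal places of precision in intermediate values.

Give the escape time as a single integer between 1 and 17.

Answer: 8

Derivation:
z_0 = 0 + 0i, c = -1.1970 + -0.3840i
Iter 1: z = -1.1970 + -0.3840i, |z|^2 = 1.5803
Iter 2: z = 0.0884 + 0.5353i, |z|^2 = 0.2943
Iter 3: z = -1.4757 + -0.2894i, |z|^2 = 2.2616
Iter 4: z = 0.8970 + 0.4702i, |z|^2 = 1.0258
Iter 5: z = -0.6134 + 0.4595i, |z|^2 = 0.5874
Iter 6: z = -1.0319 + -0.9478i, |z|^2 = 1.9631
Iter 7: z = -1.0304 + 1.5721i, |z|^2 = 3.5331
Iter 8: z = -2.6067 + -3.6237i, |z|^2 = 19.9258
Escaped at iteration 8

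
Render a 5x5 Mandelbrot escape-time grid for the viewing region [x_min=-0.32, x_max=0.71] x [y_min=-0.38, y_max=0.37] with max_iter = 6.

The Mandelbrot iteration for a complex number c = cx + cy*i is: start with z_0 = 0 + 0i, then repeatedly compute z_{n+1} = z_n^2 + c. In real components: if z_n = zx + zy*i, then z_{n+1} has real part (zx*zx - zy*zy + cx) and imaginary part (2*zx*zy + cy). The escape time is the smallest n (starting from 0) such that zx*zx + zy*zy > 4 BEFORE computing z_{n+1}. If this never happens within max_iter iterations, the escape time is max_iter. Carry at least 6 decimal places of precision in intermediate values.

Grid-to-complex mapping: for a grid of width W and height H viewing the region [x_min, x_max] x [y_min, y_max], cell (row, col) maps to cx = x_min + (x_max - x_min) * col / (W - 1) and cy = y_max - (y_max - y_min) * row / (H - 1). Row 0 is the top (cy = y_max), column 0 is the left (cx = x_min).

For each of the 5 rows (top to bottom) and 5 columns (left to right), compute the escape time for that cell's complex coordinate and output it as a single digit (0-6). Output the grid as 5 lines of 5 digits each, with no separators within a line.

(row=0, col=0): c = -0.3200 + 0.3700i → escape time 6
(row=0, col=1): c = -0.0625 + 0.3700i → escape time 6
(row=0, col=2): c = 0.1950 + 0.3700i → escape time 6
(row=0, col=3): c = 0.4525 + 0.3700i → escape time 6
(row=0, col=4): c = 0.7100 + 0.3700i → escape time 3
(row=1, col=0): c = -0.3200 + 0.1825i → escape time 6
(row=1, col=1): c = -0.0625 + 0.1825i → escape time 6
(row=1, col=2): c = 0.1950 + 0.1825i → escape time 6
(row=1, col=3): c = 0.4525 + 0.1825i → escape time 6
(row=1, col=4): c = 0.7100 + 0.1825i → escape time 3
(row=2, col=0): c = -0.3200 + -0.0050i → escape time 6
(row=2, col=1): c = -0.0625 + -0.0050i → escape time 6
(row=2, col=2): c = 0.1950 + -0.0050i → escape time 6
(row=2, col=3): c = 0.4525 + -0.0050i → escape time 6
(row=2, col=4): c = 0.7100 + -0.0050i → escape time 3
(row=3, col=0): c = -0.3200 + -0.1925i → escape time 6
(row=3, col=1): c = -0.0625 + -0.1925i → escape time 6
(row=3, col=2): c = 0.1950 + -0.1925i → escape time 6
(row=3, col=3): c = 0.4525 + -0.1925i → escape time 6
(row=3, col=4): c = 0.7100 + -0.1925i → escape time 3
(row=4, col=0): c = -0.3200 + -0.3800i → escape time 6
(row=4, col=1): c = -0.0625 + -0.3800i → escape time 6
(row=4, col=2): c = 0.1950 + -0.3800i → escape time 6
(row=4, col=3): c = 0.4525 + -0.3800i → escape time 6
(row=4, col=4): c = 0.7100 + -0.3800i → escape time 3

Answer: 66663
66663
66663
66663
66663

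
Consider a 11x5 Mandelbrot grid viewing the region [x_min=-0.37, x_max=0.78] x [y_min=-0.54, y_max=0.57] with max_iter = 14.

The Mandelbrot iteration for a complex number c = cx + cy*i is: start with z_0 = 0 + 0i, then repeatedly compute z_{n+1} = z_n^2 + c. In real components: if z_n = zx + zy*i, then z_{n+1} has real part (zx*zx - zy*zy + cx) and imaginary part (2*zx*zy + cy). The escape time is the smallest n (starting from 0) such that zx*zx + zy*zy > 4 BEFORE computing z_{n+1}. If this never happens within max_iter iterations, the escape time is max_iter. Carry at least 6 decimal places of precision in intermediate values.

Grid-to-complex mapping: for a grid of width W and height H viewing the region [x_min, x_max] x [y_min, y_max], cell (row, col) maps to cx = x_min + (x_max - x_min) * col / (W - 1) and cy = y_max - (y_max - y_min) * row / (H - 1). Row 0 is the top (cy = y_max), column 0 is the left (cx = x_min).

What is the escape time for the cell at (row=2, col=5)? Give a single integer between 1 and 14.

Answer: 14

Derivation:
z_0 = 0 + 0i, c = 0.2050 + 0.0150i
Iter 1: z = 0.2050 + 0.0150i, |z|^2 = 0.0422
Iter 2: z = 0.2468 + 0.0212i, |z|^2 = 0.0614
Iter 3: z = 0.2655 + 0.0254i, |z|^2 = 0.0711
Iter 4: z = 0.2748 + 0.0285i, |z|^2 = 0.0763
Iter 5: z = 0.2797 + 0.0307i, |z|^2 = 0.0792
Iter 6: z = 0.2823 + 0.0322i, |z|^2 = 0.0807
Iter 7: z = 0.2837 + 0.0332i, |z|^2 = 0.0816
Iter 8: z = 0.2844 + 0.0338i, |z|^2 = 0.0820
Iter 9: z = 0.2847 + 0.0342i, |z|^2 = 0.0822
Iter 10: z = 0.2849 + 0.0345i, |z|^2 = 0.0824
Iter 11: z = 0.2850 + 0.0347i, |z|^2 = 0.0824
Iter 12: z = 0.2850 + 0.0348i, |z|^2 = 0.0824
Iter 13: z = 0.2850 + 0.0348i, |z|^2 = 0.0824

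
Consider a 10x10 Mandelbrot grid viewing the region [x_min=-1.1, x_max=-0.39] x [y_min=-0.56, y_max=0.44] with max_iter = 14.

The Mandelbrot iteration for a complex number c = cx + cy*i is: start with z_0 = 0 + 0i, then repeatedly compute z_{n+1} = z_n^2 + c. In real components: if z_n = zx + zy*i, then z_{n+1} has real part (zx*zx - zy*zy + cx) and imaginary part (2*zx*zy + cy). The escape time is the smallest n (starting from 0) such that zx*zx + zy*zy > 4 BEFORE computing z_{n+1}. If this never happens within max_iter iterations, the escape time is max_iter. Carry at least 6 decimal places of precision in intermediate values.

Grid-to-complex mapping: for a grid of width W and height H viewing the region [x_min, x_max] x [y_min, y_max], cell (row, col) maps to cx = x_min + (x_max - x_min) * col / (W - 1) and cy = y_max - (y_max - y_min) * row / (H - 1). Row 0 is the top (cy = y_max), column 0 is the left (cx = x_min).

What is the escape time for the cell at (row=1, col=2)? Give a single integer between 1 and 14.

z_0 = 0 + 0i, c = -0.9422 + 0.3289i
Iter 1: z = -0.9422 + 0.3289i, |z|^2 = 0.9960
Iter 2: z = -0.1626 + -0.2909i, |z|^2 = 0.1111
Iter 3: z = -1.0004 + 0.4235i, |z|^2 = 1.1801
Iter 4: z = -0.1208 + -0.5184i, |z|^2 = 0.2833
Iter 5: z = -1.1964 + 0.4541i, |z|^2 = 1.6376
Iter 6: z = 0.2829 + -0.7577i, |z|^2 = 0.6542
Iter 7: z = -1.4363 + -0.0999i, |z|^2 = 2.0729
Iter 8: z = 1.1108 + 0.6158i, |z|^2 = 1.6130
Iter 9: z = -0.0875 + 1.6968i, |z|^2 = 2.8869
Iter 10: z = -3.8138 + 0.0318i, |z|^2 = 14.5460
Escaped at iteration 10

Answer: 10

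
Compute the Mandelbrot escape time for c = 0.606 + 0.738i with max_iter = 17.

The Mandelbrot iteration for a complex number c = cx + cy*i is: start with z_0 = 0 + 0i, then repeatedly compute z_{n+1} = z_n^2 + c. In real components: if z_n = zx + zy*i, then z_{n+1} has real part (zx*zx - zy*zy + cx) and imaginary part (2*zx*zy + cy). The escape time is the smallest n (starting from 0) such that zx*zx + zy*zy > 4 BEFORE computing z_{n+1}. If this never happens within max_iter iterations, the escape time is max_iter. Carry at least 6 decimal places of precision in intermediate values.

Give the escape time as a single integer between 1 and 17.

Answer: 3

Derivation:
z_0 = 0 + 0i, c = 0.6060 + 0.7380i
Iter 1: z = 0.6060 + 0.7380i, |z|^2 = 0.9119
Iter 2: z = 0.4286 + 1.6325i, |z|^2 = 2.8486
Iter 3: z = -1.8752 + 2.1373i, |z|^2 = 8.0846
Escaped at iteration 3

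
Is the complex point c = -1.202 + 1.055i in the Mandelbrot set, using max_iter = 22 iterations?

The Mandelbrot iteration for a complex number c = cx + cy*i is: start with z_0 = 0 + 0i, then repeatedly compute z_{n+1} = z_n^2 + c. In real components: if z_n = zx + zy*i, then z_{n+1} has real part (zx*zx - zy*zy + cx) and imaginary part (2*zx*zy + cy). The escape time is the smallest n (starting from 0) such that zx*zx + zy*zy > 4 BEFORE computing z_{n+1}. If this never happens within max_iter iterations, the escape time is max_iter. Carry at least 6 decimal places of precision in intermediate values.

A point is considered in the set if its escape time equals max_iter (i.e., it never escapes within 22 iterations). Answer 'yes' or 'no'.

z_0 = 0 + 0i, c = -1.2020 + 1.0550i
Iter 1: z = -1.2020 + 1.0550i, |z|^2 = 2.5578
Iter 2: z = -0.8702 + -1.4812i, |z|^2 = 2.9513
Iter 3: z = -2.6387 + 3.6330i, |z|^2 = 20.1614
Escaped at iteration 3

Answer: no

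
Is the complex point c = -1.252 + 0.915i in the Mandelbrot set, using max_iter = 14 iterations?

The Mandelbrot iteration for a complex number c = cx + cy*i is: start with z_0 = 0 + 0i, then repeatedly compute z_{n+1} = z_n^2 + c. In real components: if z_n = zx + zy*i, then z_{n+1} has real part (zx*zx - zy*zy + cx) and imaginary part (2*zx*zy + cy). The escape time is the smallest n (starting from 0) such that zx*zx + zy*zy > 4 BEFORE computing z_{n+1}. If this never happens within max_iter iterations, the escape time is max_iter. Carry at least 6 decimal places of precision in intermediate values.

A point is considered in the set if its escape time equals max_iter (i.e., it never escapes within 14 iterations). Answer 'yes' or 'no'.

z_0 = 0 + 0i, c = -1.2520 + 0.9150i
Iter 1: z = -1.2520 + 0.9150i, |z|^2 = 2.4047
Iter 2: z = -0.5217 + -1.3762i, |z|^2 = 2.1660
Iter 3: z = -2.8736 + 2.3509i, |z|^2 = 13.7846
Escaped at iteration 3

Answer: no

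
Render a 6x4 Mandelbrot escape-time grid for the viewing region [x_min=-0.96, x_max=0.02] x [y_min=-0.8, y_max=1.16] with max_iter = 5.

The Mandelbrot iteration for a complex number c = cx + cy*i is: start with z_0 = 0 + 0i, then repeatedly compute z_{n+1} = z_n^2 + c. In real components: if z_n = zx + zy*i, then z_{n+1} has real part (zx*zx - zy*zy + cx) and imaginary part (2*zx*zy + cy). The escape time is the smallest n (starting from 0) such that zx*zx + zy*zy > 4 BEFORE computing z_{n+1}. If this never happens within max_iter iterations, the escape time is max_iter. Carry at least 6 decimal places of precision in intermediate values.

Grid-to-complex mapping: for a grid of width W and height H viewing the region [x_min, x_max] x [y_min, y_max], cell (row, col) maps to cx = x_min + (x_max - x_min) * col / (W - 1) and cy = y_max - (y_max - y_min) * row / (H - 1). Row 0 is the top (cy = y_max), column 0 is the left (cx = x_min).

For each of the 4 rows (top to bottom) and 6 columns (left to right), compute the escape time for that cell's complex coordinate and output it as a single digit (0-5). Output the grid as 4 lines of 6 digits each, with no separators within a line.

Answer: 333343
555555
555555
345555

Derivation:
(row=0, col=0): c = -0.9600 + 1.1600i → escape time 3
(row=0, col=1): c = -0.7640 + 1.1600i → escape time 3
(row=0, col=2): c = -0.5680 + 1.1600i → escape time 3
(row=0, col=3): c = -0.3720 + 1.1600i → escape time 3
(row=0, col=4): c = -0.1760 + 1.1600i → escape time 4
(row=0, col=5): c = 0.0200 + 1.1600i → escape time 3
(row=1, col=0): c = -0.9600 + 0.5067i → escape time 5
(row=1, col=1): c = -0.7640 + 0.5067i → escape time 5
(row=1, col=2): c = -0.5680 + 0.5067i → escape time 5
(row=1, col=3): c = -0.3720 + 0.5067i → escape time 5
(row=1, col=4): c = -0.1760 + 0.5067i → escape time 5
(row=1, col=5): c = 0.0200 + 0.5067i → escape time 5
(row=2, col=0): c = -0.9600 + -0.1467i → escape time 5
(row=2, col=1): c = -0.7640 + -0.1467i → escape time 5
(row=2, col=2): c = -0.5680 + -0.1467i → escape time 5
(row=2, col=3): c = -0.3720 + -0.1467i → escape time 5
(row=2, col=4): c = -0.1760 + -0.1467i → escape time 5
(row=2, col=5): c = 0.0200 + -0.1467i → escape time 5
(row=3, col=0): c = -0.9600 + -0.8000i → escape time 3
(row=3, col=1): c = -0.7640 + -0.8000i → escape time 4
(row=3, col=2): c = -0.5680 + -0.8000i → escape time 5
(row=3, col=3): c = -0.3720 + -0.8000i → escape time 5
(row=3, col=4): c = -0.1760 + -0.8000i → escape time 5
(row=3, col=5): c = 0.0200 + -0.8000i → escape time 5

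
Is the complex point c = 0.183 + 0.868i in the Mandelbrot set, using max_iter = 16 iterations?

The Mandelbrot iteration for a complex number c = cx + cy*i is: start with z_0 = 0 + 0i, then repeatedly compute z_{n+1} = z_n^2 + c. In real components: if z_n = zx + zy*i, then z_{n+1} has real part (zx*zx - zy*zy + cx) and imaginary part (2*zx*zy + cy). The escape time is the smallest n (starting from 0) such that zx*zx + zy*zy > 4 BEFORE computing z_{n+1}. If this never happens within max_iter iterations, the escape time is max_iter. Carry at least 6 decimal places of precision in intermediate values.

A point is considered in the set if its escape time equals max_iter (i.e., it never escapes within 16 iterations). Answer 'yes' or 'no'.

z_0 = 0 + 0i, c = 0.1830 + 0.8680i
Iter 1: z = 0.1830 + 0.8680i, |z|^2 = 0.7869
Iter 2: z = -0.5369 + 1.1857i, |z|^2 = 1.6942
Iter 3: z = -0.9346 + -0.4053i, |z|^2 = 1.0376
Iter 4: z = 0.8921 + 1.6255i, |z|^2 = 3.4382
Iter 5: z = -1.6633 + 3.7684i, |z|^2 = 16.9674
Escaped at iteration 5

Answer: no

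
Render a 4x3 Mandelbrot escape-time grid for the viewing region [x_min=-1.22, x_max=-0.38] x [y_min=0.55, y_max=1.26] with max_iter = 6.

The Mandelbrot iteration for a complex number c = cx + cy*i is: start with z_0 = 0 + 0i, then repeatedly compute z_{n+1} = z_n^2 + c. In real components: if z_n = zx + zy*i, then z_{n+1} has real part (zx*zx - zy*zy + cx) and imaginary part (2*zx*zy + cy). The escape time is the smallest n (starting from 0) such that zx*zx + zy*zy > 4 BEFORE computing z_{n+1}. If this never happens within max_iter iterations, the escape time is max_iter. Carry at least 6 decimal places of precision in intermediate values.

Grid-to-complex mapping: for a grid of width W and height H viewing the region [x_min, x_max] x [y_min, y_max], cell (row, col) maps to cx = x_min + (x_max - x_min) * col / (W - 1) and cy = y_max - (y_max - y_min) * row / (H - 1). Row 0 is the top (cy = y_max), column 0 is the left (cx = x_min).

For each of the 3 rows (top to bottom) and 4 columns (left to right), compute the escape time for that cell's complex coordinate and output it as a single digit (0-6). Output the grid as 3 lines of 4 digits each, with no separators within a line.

Answer: 2333
3345
4566

Derivation:
(row=0, col=0): c = -1.2200 + 1.2600i → escape time 2
(row=0, col=1): c = -0.9400 + 1.2600i → escape time 3
(row=0, col=2): c = -0.6600 + 1.2600i → escape time 3
(row=0, col=3): c = -0.3800 + 1.2600i → escape time 3
(row=1, col=0): c = -1.2200 + 0.9050i → escape time 3
(row=1, col=1): c = -0.9400 + 0.9050i → escape time 3
(row=1, col=2): c = -0.6600 + 0.9050i → escape time 4
(row=1, col=3): c = -0.3800 + 0.9050i → escape time 5
(row=2, col=0): c = -1.2200 + 0.5500i → escape time 4
(row=2, col=1): c = -0.9400 + 0.5500i → escape time 5
(row=2, col=2): c = -0.6600 + 0.5500i → escape time 6
(row=2, col=3): c = -0.3800 + 0.5500i → escape time 6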